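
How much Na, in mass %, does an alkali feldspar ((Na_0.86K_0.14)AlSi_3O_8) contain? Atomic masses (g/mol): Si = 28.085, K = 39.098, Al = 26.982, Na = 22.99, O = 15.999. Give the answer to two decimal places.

M((Na_0.86K_0.14)AlSi_3O_8) = 264.474 g/mol.
Na contributes 0.86 × 22.99 = 19.771 g per mole.
19.771/264.474 = 0.0748 → 7.48%.

7.48 mass %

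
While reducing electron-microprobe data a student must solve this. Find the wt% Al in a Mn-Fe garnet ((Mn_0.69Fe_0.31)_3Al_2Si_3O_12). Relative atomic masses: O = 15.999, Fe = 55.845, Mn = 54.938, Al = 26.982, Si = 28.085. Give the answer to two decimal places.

Molar mass of (Mn_0.69Fe_0.31)_3Al_2Si_3O_12: 2.07*54.938 + 0.93*55.845 + 2*26.982 + 3*28.085 + 12*15.999 = 495.865 g/mol.
Mass of Al per formula unit: 2 × 26.982 = 53.964 g.
Weight fraction Al = 53.964 / 495.865 = 0.1088.

10.88 weight percent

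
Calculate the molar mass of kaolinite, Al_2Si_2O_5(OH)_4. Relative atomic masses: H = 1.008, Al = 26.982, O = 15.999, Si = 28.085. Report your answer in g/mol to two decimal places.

258.16 g/mol

M = 2·26.982 + 2·28.085 + 9·15.999 + 4·1.008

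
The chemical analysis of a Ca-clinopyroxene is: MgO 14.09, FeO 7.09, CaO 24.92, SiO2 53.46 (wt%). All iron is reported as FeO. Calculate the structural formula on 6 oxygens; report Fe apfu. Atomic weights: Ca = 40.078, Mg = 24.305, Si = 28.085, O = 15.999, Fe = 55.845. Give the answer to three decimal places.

0.222 Fe apfu

MgO (M=40.304): mol = 0.34959; Mg = 0.34959, O = 0.34959.
FeO (M=71.844): mol = 0.09869; Fe = 0.09869, O = 0.09869.
CaO (M=56.077): mol = 0.44439; Ca = 0.44439, O = 0.44439.
SiO2 (M=60.083): mol = 0.88977; Si = 0.88977, O = 1.77954.
ΣO = 2.67221; factor = 6/ΣO = 2.24533.
Fe apfu = 0.09869 × 2.24533 = 0.222.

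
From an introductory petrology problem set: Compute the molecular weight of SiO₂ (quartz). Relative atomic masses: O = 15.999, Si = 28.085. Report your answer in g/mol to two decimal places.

60.08 g/mol

The formula mass is the sum 1×28.085 + 2×15.999.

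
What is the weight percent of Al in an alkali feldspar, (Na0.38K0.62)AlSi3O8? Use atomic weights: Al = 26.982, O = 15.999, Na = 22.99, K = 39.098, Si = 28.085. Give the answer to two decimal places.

Molar mass of (Na0.38K0.62)AlSi3O8: 0.38×22.99 + 0.62×39.098 + 1×26.982 + 3×28.085 + 8×15.999 = 272.206 g/mol.
Mass of Al per formula unit: 1 × 26.982 = 26.982 g.
Weight fraction Al = 26.982 / 272.206 = 0.0991.

9.91 wt%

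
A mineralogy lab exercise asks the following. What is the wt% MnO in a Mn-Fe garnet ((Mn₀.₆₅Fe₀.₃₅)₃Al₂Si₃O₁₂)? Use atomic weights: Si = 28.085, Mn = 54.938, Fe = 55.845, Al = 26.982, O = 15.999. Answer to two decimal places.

Formula mass = 495.973 g/mol.
1.95 Mn → 1.9500 mol MnO per formula unit; M(MnO) = 70.937, so MnO mass = 138.327 g.
138.327/495.973 × 100 = 27.89 wt%.

27.89 wt%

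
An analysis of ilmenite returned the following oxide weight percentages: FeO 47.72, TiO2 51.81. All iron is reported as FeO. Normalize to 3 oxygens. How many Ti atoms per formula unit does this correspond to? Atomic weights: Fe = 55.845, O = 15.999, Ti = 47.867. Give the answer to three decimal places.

47.72 wt% FeO ÷ 71.844 g/mol = 0.66422 mol, giving 0.66422 Fe and 0.66422 O.
51.81 wt% TiO2 ÷ 79.865 g/mol = 0.64872 mol, giving 0.64872 Ti and 1.29744 O.
Oxygen sums to 1.96166; scaling by 3/1.96166 = 1.52932 puts the formula on 3 O.
Ti: 0.64872 × 1.52932 = 0.992 atoms per formula unit.

0.992 Ti apfu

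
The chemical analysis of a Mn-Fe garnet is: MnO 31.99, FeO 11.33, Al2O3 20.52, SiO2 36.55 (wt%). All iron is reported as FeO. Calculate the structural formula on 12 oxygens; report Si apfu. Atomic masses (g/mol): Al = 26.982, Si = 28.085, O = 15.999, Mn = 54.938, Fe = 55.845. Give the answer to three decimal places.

31.99 wt% MnO ÷ 70.937 g/mol = 0.45096 mol, giving 0.45096 Mn and 0.45096 O.
11.33 wt% FeO ÷ 71.844 g/mol = 0.15770 mol, giving 0.15770 Fe and 0.15770 O.
20.52 wt% Al2O3 ÷ 101.961 g/mol = 0.20125 mol, giving 0.40250 Al and 0.60375 O.
36.55 wt% SiO2 ÷ 60.083 g/mol = 0.60833 mol, giving 0.60833 Si and 1.21666 O.
Oxygen sums to 2.42907; scaling by 12/2.42907 = 4.94016 puts the formula on 12 O.
Si: 0.60833 × 4.94016 = 3.005 atoms per formula unit.

3.005 Si apfu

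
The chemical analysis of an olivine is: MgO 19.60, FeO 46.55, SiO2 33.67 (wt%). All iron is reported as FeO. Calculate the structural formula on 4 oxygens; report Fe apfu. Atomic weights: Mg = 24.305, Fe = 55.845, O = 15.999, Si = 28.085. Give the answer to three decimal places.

19.60 wt% MgO ÷ 40.304 g/mol = 0.48630 mol, giving 0.48630 Mg and 0.48630 O.
46.55 wt% FeO ÷ 71.844 g/mol = 0.64793 mol, giving 0.64793 Fe and 0.64793 O.
33.67 wt% SiO2 ÷ 60.083 g/mol = 0.56039 mol, giving 0.56039 Si and 1.12078 O.
Oxygen sums to 2.25501; scaling by 4/2.25501 = 1.77383 puts the formula on 4 O.
Fe: 0.64793 × 1.77383 = 1.149 atoms per formula unit.

1.149 Fe apfu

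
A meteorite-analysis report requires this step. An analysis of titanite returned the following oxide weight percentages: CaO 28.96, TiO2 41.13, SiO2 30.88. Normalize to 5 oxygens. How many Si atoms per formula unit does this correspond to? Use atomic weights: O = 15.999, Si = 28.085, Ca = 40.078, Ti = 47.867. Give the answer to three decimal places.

0.998 Si apfu

CaO: 28.96/56.077 = 0.51643 mol → 0.51643 mol Ca, 0.51643 mol O.
TiO2: 41.13/79.865 = 0.51499 mol → 0.51499 mol Ti, 1.02998 mol O.
SiO2: 30.88/60.083 = 0.51396 mol → 0.51396 mol Si, 1.02792 mol O.
Total oxygen = 2.57433 mol. Normalization factor = 5/2.57433 = 1.94225.
Si per 5 O = 0.51396 × 1.94225 = 0.998.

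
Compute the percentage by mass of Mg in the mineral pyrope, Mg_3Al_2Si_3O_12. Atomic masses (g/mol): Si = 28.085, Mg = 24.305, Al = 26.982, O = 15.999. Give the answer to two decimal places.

18.09 wt%

Molar mass of Mg_3Al_2Si_3O_12: 3·24.305 + 2·26.982 + 3·28.085 + 12·15.999 = 403.122 g/mol.
Mass of Mg per formula unit: 3 × 24.305 = 72.915 g.
Weight fraction Mg = 72.915 / 403.122 = 0.1809.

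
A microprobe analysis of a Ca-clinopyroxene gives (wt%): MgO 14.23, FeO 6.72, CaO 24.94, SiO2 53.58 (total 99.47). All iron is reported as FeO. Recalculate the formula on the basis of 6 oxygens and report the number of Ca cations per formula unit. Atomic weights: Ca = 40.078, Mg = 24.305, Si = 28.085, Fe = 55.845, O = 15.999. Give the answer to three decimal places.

14.23 wt% MgO ÷ 40.304 g/mol = 0.35307 mol, giving 0.35307 Mg and 0.35307 O.
6.72 wt% FeO ÷ 71.844 g/mol = 0.09354 mol, giving 0.09354 Fe and 0.09354 O.
24.94 wt% CaO ÷ 56.077 g/mol = 0.44475 mol, giving 0.44475 Ca and 0.44475 O.
53.58 wt% SiO2 ÷ 60.083 g/mol = 0.89177 mol, giving 0.89177 Si and 1.78354 O.
Oxygen sums to 2.67490; scaling by 6/2.67490 = 2.24307 puts the formula on 6 O.
Ca: 0.44475 × 2.24307 = 0.998 atoms per formula unit.

0.998 Ca apfu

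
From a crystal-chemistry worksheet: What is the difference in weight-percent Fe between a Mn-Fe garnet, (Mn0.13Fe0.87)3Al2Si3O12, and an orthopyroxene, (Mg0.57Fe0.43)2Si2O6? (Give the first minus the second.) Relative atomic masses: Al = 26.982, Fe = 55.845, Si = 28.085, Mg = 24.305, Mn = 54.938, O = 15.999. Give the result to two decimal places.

8.23 percentage points

First mineral: 145.755 g Fe in 497.388 g formula = 29.30 wt% Fe.
Second mineral: 48.027 g Fe in 227.898 g formula = 21.07 wt% Fe.
29.30% − 21.07% gives a difference of 8.23 percentage points.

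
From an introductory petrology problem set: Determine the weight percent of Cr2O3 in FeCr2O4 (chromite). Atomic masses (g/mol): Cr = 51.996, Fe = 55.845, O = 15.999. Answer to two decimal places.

M(FeCr2O4) = 223.833 g/mol; M(Cr2O3) = 151.989 g/mol.
Moles Cr2O3 per formula unit = 2 Cr ÷ 2 = 1.0000.
Cr2O3 fraction = (1.0000 × 151.989) / 223.833 = 151.989/223.833 = 0.6790.

67.90 wt%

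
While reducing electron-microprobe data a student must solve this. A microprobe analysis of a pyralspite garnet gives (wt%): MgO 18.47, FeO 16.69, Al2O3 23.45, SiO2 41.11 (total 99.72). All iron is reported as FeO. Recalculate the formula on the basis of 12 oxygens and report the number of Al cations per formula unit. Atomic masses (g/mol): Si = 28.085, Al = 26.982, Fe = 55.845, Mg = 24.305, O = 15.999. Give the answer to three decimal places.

MgO (M=40.304): mol = 0.45827; Mg = 0.45827, O = 0.45827.
FeO (M=71.844): mol = 0.23231; Fe = 0.23231, O = 0.23231.
Al2O3 (M=101.961): mol = 0.22999; Al = 0.45998, O = 0.68997.
SiO2 (M=60.083): mol = 0.68422; Si = 0.68422, O = 1.36844.
ΣO = 2.74899; factor = 12/ΣO = 4.36524.
Al apfu = 0.45998 × 4.36524 = 2.008.

2.008 Al apfu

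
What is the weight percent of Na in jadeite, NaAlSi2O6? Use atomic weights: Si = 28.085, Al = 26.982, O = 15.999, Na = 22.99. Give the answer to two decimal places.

M(NaAlSi2O6) = 202.136 g/mol.
Na contributes 1 × 22.99 = 22.990 g per mole.
22.990/202.136 = 0.1137 → 11.37%.

11.37 weight percent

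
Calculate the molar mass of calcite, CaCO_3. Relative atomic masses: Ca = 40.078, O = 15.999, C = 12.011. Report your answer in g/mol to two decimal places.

The formula mass is the sum 1×40.078 + 1×12.011 + 3×15.999.

100.09 g/mol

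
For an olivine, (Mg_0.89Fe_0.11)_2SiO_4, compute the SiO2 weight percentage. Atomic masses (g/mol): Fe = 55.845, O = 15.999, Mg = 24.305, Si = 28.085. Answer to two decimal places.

Formula mass = 147.630 g/mol.
1 Si → 1.0000 mol SiO2 per formula unit; M(SiO2) = 60.083, so SiO2 mass = 60.083 g.
60.083/147.630 × 100 = 40.70 wt%.

40.70 wt%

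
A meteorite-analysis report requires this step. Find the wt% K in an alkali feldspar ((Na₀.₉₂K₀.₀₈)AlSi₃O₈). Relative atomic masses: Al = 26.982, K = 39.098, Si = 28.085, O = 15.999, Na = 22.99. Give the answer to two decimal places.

1.19 weight percent

M((Na₀.₉₂K₀.₀₈)AlSi₃O₈) = 263.508 g/mol.
K contributes 0.08 × 39.098 = 3.128 g per mole.
3.128/263.508 = 0.0119 → 1.19%.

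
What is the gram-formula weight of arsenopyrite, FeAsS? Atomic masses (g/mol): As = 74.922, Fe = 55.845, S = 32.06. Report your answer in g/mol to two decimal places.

M = 1×55.845 + 1×74.922 + 1×32.06

162.83 g/mol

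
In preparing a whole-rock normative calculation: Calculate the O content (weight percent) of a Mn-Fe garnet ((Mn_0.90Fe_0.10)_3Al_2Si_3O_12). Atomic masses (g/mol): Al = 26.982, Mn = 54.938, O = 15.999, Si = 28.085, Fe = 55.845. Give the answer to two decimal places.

Molar mass of (Mn_0.90Fe_0.10)_3Al_2Si_3O_12: 2.70*54.938 + 0.30*55.845 + 2*26.982 + 3*28.085 + 12*15.999 = 495.293 g/mol.
Mass of O per formula unit: 12 × 15.999 = 191.988 g.
Weight fraction O = 191.988 / 495.293 = 0.3876.

38.76 weight percent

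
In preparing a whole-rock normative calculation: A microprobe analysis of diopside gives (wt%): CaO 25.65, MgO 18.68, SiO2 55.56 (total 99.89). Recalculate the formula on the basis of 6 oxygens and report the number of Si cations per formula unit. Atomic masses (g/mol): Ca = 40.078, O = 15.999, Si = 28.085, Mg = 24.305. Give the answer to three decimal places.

CaO (M=56.077): mol = 0.45741; Ca = 0.45741, O = 0.45741.
MgO (M=40.304): mol = 0.46348; Mg = 0.46348, O = 0.46348.
SiO2 (M=60.083): mol = 0.92472; Si = 0.92472, O = 1.84944.
ΣO = 2.77033; factor = 6/ΣO = 2.16581.
Si apfu = 0.92472 × 2.16581 = 2.003.

2.003 Si apfu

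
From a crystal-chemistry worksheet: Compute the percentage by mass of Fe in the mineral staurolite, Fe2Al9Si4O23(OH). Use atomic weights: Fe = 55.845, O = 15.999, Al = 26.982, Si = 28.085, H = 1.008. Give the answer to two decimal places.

13.11 mass %

M(Fe2Al9Si4O23(OH)) = 851.852 g/mol.
Fe contributes 2 × 55.845 = 111.690 g per mole.
111.690/851.852 = 0.1311 → 13.11%.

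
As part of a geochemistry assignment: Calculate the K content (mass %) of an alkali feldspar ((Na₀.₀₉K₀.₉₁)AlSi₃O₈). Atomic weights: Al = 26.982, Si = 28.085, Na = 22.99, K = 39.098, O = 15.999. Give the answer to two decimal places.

12.85 mass %

M((Na₀.₀₉K₀.₉₁)AlSi₃O₈) = 276.877 g/mol.
K contributes 0.91 × 39.098 = 35.579 g per mole.
35.579/276.877 = 0.1285 → 12.85%.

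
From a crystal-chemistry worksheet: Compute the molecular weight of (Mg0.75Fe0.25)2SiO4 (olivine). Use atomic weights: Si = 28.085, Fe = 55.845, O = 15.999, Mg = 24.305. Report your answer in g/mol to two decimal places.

Mg: 1.50 × 24.305 = 36.4575
Fe: 0.50 × 55.845 = 27.9225
Si: 1 × 28.085 = 28.0850
O: 4 × 15.999 = 63.9960
Summing the contributions gives the formula mass.

156.46 g/mol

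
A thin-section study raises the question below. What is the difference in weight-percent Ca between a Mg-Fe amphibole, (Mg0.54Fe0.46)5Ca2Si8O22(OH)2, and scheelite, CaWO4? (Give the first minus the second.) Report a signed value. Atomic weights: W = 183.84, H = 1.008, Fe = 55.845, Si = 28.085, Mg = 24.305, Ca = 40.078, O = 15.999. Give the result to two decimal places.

First mineral: 80.156 g Ca in 884.895 g formula = 9.06 wt% Ca.
Second mineral: 40.078 g Ca in 287.914 g formula = 13.92 wt% Ca.
9.06% − 13.92% gives a difference of -4.86 percentage points.

-4.86 percentage points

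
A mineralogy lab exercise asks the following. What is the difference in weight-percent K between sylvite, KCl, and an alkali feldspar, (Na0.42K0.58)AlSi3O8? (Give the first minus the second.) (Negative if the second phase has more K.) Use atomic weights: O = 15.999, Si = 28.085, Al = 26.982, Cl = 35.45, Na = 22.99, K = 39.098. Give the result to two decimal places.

K in KCl: molar mass 74.548 g/mol; 1×39.098 = 39.098 g → 52.45 wt%.
K in (Na0.42K0.58)AlSi3O8: molar mass 271.562 g/mol; 0.58×39.098 = 22.677 g → 8.35 wt%.
Difference = 52.45 − 8.35 = 44.10 percentage points.

44.10 percentage points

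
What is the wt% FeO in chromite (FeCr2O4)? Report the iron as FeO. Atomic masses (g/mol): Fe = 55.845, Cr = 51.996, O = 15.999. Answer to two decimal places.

32.10 wt%

M(FeCr2O4) = 223.833 g/mol; M(FeO) = 71.844 g/mol.
Moles FeO per formula unit = 1 Fe ÷ 1 = 1.0000.
FeO fraction = (1.0000 × 71.844) / 223.833 = 71.844/223.833 = 0.3210.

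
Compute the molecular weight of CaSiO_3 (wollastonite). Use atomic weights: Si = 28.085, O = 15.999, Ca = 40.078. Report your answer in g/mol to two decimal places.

The formula mass is the sum 1(40.078) + 1(28.085) + 3(15.999).

116.16 g/mol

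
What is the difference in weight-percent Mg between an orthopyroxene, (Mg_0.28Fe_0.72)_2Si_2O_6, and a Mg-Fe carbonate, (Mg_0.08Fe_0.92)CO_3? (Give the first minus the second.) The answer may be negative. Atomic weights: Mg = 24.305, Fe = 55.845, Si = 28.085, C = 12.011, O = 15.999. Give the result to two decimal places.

Mg in (Mg_0.28Fe_0.72)_2Si_2O_6: molar mass 246.192 g/mol; 0.56×24.305 = 13.611 g → 5.53 wt%.
Mg in (Mg_0.08Fe_0.92)CO_3: molar mass 113.330 g/mol; 0.08×24.305 = 1.944 g → 1.72 wt%.
Difference = 5.53 − 1.72 = 3.81 percentage points.

3.81 percentage points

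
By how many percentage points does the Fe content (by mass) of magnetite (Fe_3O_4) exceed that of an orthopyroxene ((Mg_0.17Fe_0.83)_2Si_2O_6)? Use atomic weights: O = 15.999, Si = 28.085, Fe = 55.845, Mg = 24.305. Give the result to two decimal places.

Fe in Fe_3O_4: molar mass 231.531 g/mol; 3×55.845 = 167.535 g → 72.36 wt%.
Fe in (Mg_0.17Fe_0.83)_2Si_2O_6: molar mass 253.130 g/mol; 1.66×55.845 = 92.703 g → 36.62 wt%.
Difference = 72.36 − 36.62 = 35.74 percentage points.

35.74 percentage points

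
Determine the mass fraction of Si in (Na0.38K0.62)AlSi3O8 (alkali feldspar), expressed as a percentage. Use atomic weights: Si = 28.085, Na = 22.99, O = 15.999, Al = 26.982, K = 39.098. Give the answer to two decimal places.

Molar mass of (Na0.38K0.62)AlSi3O8: 0.38*22.99 + 0.62*39.098 + 1*26.982 + 3*28.085 + 8*15.999 = 272.206 g/mol.
Mass of Si per formula unit: 3 × 28.085 = 84.255 g.
Weight fraction Si = 84.255 / 272.206 = 0.3095.

30.95 mass %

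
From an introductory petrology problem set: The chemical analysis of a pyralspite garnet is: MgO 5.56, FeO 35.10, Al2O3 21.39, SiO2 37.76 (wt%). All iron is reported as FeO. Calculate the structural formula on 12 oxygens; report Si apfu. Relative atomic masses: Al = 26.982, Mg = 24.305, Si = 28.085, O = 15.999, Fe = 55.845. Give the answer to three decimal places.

3.001 Si apfu

MgO: 5.56/40.304 = 0.13795 mol → 0.13795 mol Mg, 0.13795 mol O.
FeO: 35.10/71.844 = 0.48856 mol → 0.48856 mol Fe, 0.48856 mol O.
Al2O3: 21.39/101.961 = 0.20979 mol → 0.41958 mol Al, 0.62937 mol O.
SiO2: 37.76/60.083 = 0.62846 mol → 0.62846 mol Si, 1.25692 mol O.
Total oxygen = 2.51280 mol. Normalization factor = 12/2.51280 = 4.77555.
Si per 12 O = 0.62846 × 4.77555 = 3.001.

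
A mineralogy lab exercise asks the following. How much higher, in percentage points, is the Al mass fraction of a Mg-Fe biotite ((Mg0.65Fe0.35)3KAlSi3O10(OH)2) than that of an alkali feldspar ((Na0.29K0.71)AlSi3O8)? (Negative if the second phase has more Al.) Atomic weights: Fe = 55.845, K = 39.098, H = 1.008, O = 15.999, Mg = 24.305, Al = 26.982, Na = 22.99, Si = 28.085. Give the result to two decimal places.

First mineral: 26.982 g Al in 450.371 g formula = 5.99 wt% Al.
Second mineral: 26.982 g Al in 273.656 g formula = 9.86 wt% Al.
5.99% − 9.86% gives a difference of -3.87 percentage points.

-3.87 percentage points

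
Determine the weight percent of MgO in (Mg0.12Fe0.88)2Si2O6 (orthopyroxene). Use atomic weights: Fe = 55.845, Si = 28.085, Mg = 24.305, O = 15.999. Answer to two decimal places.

3.77 wt%

Formula mass = 256.284 g/mol.
0.24 Mg → 0.2400 mol MgO per formula unit; M(MgO) = 40.304, so MgO mass = 9.673 g.
9.673/256.284 × 100 = 3.77 wt%.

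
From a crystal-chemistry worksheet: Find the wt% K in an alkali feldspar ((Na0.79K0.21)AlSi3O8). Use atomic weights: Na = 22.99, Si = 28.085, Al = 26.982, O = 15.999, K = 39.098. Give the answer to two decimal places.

3.09 weight percent

Molar mass of (Na0.79K0.21)AlSi3O8: 0.79×22.99 + 0.21×39.098 + 1×26.982 + 3×28.085 + 8×15.999 = 265.602 g/mol.
Mass of K per formula unit: 0.21 × 39.098 = 8.211 g.
Weight fraction K = 8.211 / 265.602 = 0.0309.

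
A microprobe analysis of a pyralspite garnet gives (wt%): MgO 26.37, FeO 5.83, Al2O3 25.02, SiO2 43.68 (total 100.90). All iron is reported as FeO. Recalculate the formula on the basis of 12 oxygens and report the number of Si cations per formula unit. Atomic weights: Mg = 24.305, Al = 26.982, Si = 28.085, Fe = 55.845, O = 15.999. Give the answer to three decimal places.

MgO: 26.37/40.304 = 0.65428 mol → 0.65428 mol Mg, 0.65428 mol O.
FeO: 5.83/71.844 = 0.08115 mol → 0.08115 mol Fe, 0.08115 mol O.
Al2O3: 25.02/101.961 = 0.24539 mol → 0.49078 mol Al, 0.73617 mol O.
SiO2: 43.68/60.083 = 0.72699 mol → 0.72699 mol Si, 1.45398 mol O.
Total oxygen = 2.92558 mol. Normalization factor = 12/2.92558 = 4.10175.
Si per 12 O = 0.72699 × 4.10175 = 2.982.

2.982 Si apfu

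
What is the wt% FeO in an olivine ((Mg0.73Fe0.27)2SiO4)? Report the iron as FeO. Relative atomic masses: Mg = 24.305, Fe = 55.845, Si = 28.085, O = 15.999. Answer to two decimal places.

24.60 wt%

Formula mass = 157.723 g/mol.
0.54 Fe → 0.5400 mol FeO per formula unit; M(FeO) = 71.844, so FeO mass = 38.796 g.
38.796/157.723 × 100 = 24.60 wt%.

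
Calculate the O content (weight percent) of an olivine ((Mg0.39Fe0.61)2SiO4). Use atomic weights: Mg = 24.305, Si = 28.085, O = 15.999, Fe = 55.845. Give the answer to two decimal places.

Molar mass of (Mg0.39Fe0.61)2SiO4: 0.78·24.305 + 1.22·55.845 + 1·28.085 + 4·15.999 = 179.170 g/mol.
Mass of O per formula unit: 4 × 15.999 = 63.996 g.
Weight fraction O = 63.996 / 179.170 = 0.3572.

35.72 weight percent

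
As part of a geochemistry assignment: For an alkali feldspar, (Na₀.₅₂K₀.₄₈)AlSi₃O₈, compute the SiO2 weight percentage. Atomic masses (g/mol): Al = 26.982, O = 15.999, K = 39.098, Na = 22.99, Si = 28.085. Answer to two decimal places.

66.77 wt%

Formula mass = 269.951 g/mol.
3 Si → 3.0000 mol SiO2 per formula unit; M(SiO2) = 60.083, so SiO2 mass = 180.249 g.
180.249/269.951 × 100 = 66.77 wt%.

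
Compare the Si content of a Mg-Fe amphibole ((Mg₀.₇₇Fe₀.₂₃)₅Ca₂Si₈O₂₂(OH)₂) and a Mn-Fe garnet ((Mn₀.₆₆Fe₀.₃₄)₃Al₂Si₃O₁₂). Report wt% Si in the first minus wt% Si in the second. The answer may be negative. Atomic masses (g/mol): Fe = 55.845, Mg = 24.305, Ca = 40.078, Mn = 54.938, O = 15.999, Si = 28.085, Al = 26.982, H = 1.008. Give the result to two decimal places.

9.49 percentage points

Si in (Mg₀.₇₇Fe₀.₂₃)₅Ca₂Si₈O₂₂(OH)₂: molar mass 848.624 g/mol; 8×28.085 = 224.680 g → 26.48 wt%.
Si in (Mn₀.₆₆Fe₀.₃₄)₃Al₂Si₃O₁₂: molar mass 495.946 g/mol; 3×28.085 = 84.255 g → 16.99 wt%.
Difference = 26.48 − 16.99 = 9.49 percentage points.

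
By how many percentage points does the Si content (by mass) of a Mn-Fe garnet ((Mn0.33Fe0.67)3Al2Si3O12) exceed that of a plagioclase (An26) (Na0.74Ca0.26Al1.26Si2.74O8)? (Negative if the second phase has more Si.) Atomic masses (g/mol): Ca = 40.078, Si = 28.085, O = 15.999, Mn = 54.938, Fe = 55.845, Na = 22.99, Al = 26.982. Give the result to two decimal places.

M((Mn0.33Fe0.67)3Al2Si3O12) = 496.844 g/mol, so wt% Si = 84.255/496.844 × 100 = 16.96%.
M(Na0.74Ca0.26Al1.26Si2.74O8) = 266.375 g/mol, so wt% Si = 76.953/266.375 × 100 = 28.89%.
16.96 − 28.89 = -11.93 pp.

-11.93 percentage points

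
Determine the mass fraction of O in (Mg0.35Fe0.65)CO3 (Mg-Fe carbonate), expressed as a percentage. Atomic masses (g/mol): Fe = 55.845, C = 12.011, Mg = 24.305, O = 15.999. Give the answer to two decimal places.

45.79 wt%

Formula mass = 0.35×24.305 + 0.65×55.845 + 1×12.011 + 3×15.999 = 104.814 g/mol, of which 47.997 g is O.
So O makes up 47.997/104.814 = 0.4579 of the mass, i.e. 45.79%.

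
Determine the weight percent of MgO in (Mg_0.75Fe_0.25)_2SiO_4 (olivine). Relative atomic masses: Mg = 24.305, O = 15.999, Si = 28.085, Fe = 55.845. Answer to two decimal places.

M((Mg_0.75Fe_0.25)_2SiO_4) = 156.461 g/mol; M(MgO) = 40.304 g/mol.
Moles MgO per formula unit = 1.50 Mg ÷ 1 = 1.5000.
MgO fraction = (1.5000 × 40.304) / 156.461 = 60.456/156.461 = 0.3864.

38.64 wt%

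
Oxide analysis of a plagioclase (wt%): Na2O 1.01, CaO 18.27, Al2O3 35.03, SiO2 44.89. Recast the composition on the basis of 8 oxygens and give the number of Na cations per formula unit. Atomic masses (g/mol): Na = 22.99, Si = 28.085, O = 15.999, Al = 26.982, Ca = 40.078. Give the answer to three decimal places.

0.091 Na apfu

1.01 wt% Na2O ÷ 61.979 g/mol = 0.01630 mol, giving 0.03260 Na and 0.01630 O.
18.27 wt% CaO ÷ 56.077 g/mol = 0.32580 mol, giving 0.32580 Ca and 0.32580 O.
35.03 wt% Al2O3 ÷ 101.961 g/mol = 0.34356 mol, giving 0.68712 Al and 1.03068 O.
44.89 wt% SiO2 ÷ 60.083 g/mol = 0.74713 mol, giving 0.74713 Si and 1.49426 O.
Oxygen sums to 2.86704; scaling by 8/2.86704 = 2.79033 puts the formula on 8 O.
Na: 0.03260 × 2.79033 = 0.091 atoms per formula unit.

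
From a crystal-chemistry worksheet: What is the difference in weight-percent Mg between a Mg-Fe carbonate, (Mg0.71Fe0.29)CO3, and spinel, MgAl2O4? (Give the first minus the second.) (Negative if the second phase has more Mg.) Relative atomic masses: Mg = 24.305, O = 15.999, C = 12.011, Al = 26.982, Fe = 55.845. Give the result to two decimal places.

1.38 percentage points

Mg in (Mg0.71Fe0.29)CO3: molar mass 93.460 g/mol; 0.71×24.305 = 17.257 g → 18.46 wt%.
Mg in MgAl2O4: molar mass 142.265 g/mol; 1×24.305 = 24.305 g → 17.08 wt%.
Difference = 18.46 − 17.08 = 1.38 percentage points.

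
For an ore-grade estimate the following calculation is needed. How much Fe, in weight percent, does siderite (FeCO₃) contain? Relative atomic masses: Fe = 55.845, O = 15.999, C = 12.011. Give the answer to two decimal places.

48.20 weight percent

Formula mass = 1*55.845 + 1*12.011 + 3*15.999 = 115.853 g/mol, of which 55.845 g is Fe.
So Fe makes up 55.845/115.853 = 0.4820 of the mass, i.e. 48.20%.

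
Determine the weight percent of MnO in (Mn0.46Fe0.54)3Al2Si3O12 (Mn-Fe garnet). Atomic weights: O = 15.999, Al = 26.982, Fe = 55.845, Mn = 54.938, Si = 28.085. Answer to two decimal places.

19.72 wt%

M((Mn0.46Fe0.54)3Al2Si3O12) = 496.490 g/mol; M(MnO) = 70.937 g/mol.
Moles MnO per formula unit = 1.38 Mn ÷ 1 = 1.3800.
MnO fraction = (1.3800 × 70.937) / 496.490 = 97.893/496.490 = 0.1972.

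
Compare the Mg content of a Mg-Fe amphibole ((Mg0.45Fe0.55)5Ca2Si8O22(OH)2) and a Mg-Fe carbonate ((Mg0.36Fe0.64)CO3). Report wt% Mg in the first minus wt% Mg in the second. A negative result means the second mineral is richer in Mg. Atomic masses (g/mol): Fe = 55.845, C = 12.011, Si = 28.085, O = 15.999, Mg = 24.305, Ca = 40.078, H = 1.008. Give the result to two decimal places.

-2.29 percentage points

First mineral: 54.686 g Mg in 899.088 g formula = 6.08 wt% Mg.
Second mineral: 8.750 g Mg in 104.499 g formula = 8.37 wt% Mg.
6.08% − 8.37% gives a difference of -2.29 percentage points.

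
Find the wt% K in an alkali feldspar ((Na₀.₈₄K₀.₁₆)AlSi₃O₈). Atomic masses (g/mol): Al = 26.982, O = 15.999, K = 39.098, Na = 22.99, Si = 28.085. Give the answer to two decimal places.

Molar mass of (Na₀.₈₄K₀.₁₆)AlSi₃O₈: 0.84*22.99 + 0.16*39.098 + 1*26.982 + 3*28.085 + 8*15.999 = 264.796 g/mol.
Mass of K per formula unit: 0.16 × 39.098 = 6.256 g.
Weight fraction K = 6.256 / 264.796 = 0.0236.

2.36 wt%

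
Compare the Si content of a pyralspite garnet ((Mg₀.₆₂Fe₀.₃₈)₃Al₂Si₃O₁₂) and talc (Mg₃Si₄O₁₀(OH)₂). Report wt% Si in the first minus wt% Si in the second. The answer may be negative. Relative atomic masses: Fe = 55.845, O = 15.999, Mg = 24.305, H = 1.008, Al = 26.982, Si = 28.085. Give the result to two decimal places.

-10.43 percentage points

M((Mg₀.₆₂Fe₀.₃₈)₃Al₂Si₃O₁₂) = 439.078 g/mol, so wt% Si = 84.255/439.078 × 100 = 19.19%.
M(Mg₃Si₄O₁₀(OH)₂) = 379.259 g/mol, so wt% Si = 112.340/379.259 × 100 = 29.62%.
19.19 − 29.62 = -10.43 pp.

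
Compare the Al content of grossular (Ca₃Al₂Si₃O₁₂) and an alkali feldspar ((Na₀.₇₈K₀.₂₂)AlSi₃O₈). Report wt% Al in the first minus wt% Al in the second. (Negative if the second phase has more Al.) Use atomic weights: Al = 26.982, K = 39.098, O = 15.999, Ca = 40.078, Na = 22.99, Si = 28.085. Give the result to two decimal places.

1.83 percentage points

First mineral: 53.964 g Al in 450.441 g formula = 11.98 wt% Al.
Second mineral: 26.982 g Al in 265.763 g formula = 10.15 wt% Al.
11.98% − 10.15% gives a difference of 1.83 percentage points.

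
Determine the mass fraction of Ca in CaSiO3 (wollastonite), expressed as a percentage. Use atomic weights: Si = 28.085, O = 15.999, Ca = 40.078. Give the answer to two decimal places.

34.50 mass %

Molar mass of CaSiO3: 1·40.078 + 1·28.085 + 3·15.999 = 116.160 g/mol.
Mass of Ca per formula unit: 1 × 40.078 = 40.078 g.
Weight fraction Ca = 40.078 / 116.160 = 0.3450.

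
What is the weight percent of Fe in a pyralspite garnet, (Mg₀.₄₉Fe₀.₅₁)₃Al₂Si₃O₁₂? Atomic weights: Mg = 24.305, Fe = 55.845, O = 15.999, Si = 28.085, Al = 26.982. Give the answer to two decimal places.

Molar mass of (Mg₀.₄₉Fe₀.₅₁)₃Al₂Si₃O₁₂: 1.47×24.305 + 1.53×55.845 + 2×26.982 + 3×28.085 + 12×15.999 = 451.378 g/mol.
Mass of Fe per formula unit: 1.53 × 55.845 = 85.443 g.
Weight fraction Fe = 85.443 / 451.378 = 0.1893.

18.93 mass %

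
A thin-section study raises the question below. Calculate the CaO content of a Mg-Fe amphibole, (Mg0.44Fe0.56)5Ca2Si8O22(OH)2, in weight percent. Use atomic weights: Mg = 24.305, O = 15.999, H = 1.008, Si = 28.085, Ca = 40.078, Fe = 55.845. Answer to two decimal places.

12.45 wt%

Formula mass = 900.665 g/mol.
2 Ca → 2.0000 mol CaO per formula unit; M(CaO) = 56.077, so CaO mass = 112.154 g.
112.154/900.665 × 100 = 12.45 wt%.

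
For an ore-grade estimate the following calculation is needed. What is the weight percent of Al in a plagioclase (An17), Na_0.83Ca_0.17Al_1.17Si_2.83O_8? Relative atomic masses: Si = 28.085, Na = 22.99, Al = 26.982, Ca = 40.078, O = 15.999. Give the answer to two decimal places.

11.92 mass %

Formula mass = 0.83*22.99 + 0.17*40.078 + 1.17*26.982 + 2.83*28.085 + 8*15.999 = 264.936 g/mol, of which 31.569 g is Al.
So Al makes up 31.569/264.936 = 0.1192 of the mass, i.e. 11.92%.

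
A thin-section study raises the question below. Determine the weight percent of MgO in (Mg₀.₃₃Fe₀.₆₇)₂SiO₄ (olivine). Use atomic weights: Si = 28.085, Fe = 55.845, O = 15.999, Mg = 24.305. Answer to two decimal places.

Molar mass of (Mg₀.₃₃Fe₀.₆₇)₂SiO₄ = 0.66*24.305 + 1.34*55.845 + 1*28.085 + 4*15.999 = 182.955 g/mol.
Each formula unit contains 0.66 Mg, equivalent to 0.66/1 = 0.6600 mol MgO.
M(MgO) = 1×24.305 + 1×15.999 = 40.304 g/mol.
Mass of MgO per formula unit = 0.6600 × 40.304 = 26.601 g.
MgO wt% = 26.601 / 182.955 × 100 = 14.54%.

14.54 wt%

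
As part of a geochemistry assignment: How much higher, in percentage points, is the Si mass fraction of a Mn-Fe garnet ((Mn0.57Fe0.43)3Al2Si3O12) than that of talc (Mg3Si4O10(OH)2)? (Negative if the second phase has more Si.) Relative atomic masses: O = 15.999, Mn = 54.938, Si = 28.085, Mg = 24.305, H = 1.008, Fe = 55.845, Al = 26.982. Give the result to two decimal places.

-12.64 percentage points

Si in (Mn0.57Fe0.43)3Al2Si3O12: molar mass 496.191 g/mol; 3×28.085 = 84.255 g → 16.98 wt%.
Si in Mg3Si4O10(OH)2: molar mass 379.259 g/mol; 4×28.085 = 112.340 g → 29.62 wt%.
Difference = 16.98 − 29.62 = -12.64 percentage points.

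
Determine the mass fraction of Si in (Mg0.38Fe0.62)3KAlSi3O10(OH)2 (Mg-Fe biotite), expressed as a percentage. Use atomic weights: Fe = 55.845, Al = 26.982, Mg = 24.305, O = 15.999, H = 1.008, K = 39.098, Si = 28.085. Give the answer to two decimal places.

Molar mass of (Mg0.38Fe0.62)3KAlSi3O10(OH)2: 1.14·24.305 + 1.86·55.845 + 1·39.098 + 1·26.982 + 3·28.085 + 12·15.999 + 2·1.008 = 475.918 g/mol.
Mass of Si per formula unit: 3 × 28.085 = 84.255 g.
Weight fraction Si = 84.255 / 475.918 = 0.1770.

17.70 mass %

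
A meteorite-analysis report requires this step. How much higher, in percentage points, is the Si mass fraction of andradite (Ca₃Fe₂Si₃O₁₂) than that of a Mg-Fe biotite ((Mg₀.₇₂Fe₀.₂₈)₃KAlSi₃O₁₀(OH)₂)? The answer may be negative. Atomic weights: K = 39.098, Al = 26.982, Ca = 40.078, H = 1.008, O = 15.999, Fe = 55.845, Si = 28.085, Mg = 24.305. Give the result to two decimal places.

First mineral: 84.255 g Si in 508.167 g formula = 16.58 wt% Si.
Second mineral: 84.255 g Si in 443.748 g formula = 18.99 wt% Si.
16.58% − 18.99% gives a difference of -2.41 percentage points.

-2.41 percentage points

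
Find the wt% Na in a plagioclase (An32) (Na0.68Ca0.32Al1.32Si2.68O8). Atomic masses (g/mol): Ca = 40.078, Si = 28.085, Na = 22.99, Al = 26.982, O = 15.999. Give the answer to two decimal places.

Molar mass of Na0.68Ca0.32Al1.32Si2.68O8: 0.68·22.99 + 0.32·40.078 + 1.32·26.982 + 2.68·28.085 + 8·15.999 = 267.334 g/mol.
Mass of Na per formula unit: 0.68 × 22.99 = 15.633 g.
Weight fraction Na = 15.633 / 267.334 = 0.0585.

5.85 mass %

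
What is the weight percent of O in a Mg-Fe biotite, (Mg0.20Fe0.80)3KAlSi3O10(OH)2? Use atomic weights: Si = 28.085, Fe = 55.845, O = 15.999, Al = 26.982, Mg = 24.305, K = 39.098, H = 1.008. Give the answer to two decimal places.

38.95 weight percent

M((Mg0.20Fe0.80)3KAlSi3O10(OH)2) = 492.950 g/mol.
O contributes 12 × 15.999 = 191.988 g per mole.
191.988/492.950 = 0.3895 → 38.95%.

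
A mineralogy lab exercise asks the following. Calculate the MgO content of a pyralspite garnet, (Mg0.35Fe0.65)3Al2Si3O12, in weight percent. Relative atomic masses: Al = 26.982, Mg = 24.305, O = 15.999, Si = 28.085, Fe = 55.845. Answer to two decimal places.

Formula mass = 464.625 g/mol.
1.05 Mg → 1.0500 mol MgO per formula unit; M(MgO) = 40.304, so MgO mass = 42.319 g.
42.319/464.625 × 100 = 9.11 wt%.

9.11 wt%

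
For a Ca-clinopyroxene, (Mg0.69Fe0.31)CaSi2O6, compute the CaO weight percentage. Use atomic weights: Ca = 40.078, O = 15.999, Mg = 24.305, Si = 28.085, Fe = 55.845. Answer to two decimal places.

24.78 wt%

Formula mass = 226.324 g/mol.
1 Ca → 1.0000 mol CaO per formula unit; M(CaO) = 56.077, so CaO mass = 56.077 g.
56.077/226.324 × 100 = 24.78 wt%.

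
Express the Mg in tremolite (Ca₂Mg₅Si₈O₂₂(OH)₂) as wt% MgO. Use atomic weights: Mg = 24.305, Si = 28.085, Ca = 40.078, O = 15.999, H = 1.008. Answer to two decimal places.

24.81 wt%

Molar mass of Ca₂Mg₅Si₈O₂₂(OH)₂ = 2×40.078 + 5×24.305 + 8×28.085 + 24×15.999 + 2×1.008 = 812.353 g/mol.
Each formula unit contains 5 Mg, equivalent to 5/1 = 5.0000 mol MgO.
M(MgO) = 1×24.305 + 1×15.999 = 40.304 g/mol.
Mass of MgO per formula unit = 5.0000 × 40.304 = 201.520 g.
MgO wt% = 201.520 / 812.353 × 100 = 24.81%.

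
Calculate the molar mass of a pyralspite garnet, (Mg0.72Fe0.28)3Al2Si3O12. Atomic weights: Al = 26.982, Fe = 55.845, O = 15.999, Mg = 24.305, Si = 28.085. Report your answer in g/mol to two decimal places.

429.62 g/mol

M = 2.16(24.305) + 0.84(55.845) + 2(26.982) + 3(28.085) + 12(15.999)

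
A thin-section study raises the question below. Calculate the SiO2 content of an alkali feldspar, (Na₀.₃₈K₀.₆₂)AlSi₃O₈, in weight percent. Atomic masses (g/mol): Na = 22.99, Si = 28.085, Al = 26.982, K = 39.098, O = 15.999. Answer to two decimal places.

66.22 wt%

M((Na₀.₃₈K₀.₆₂)AlSi₃O₈) = 272.206 g/mol; M(SiO2) = 60.083 g/mol.
Moles SiO2 per formula unit = 3 Si ÷ 1 = 3.0000.
SiO2 fraction = (3.0000 × 60.083) / 272.206 = 180.249/272.206 = 0.6622.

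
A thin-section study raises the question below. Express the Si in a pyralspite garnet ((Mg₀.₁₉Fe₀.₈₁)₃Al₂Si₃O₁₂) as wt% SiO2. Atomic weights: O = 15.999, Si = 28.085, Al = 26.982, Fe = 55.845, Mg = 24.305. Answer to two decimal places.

Molar mass of (Mg₀.₁₉Fe₀.₈₁)₃Al₂Si₃O₁₂ = 0.57*24.305 + 2.43*55.845 + 2*26.982 + 3*28.085 + 12*15.999 = 479.764 g/mol.
Each formula unit contains 3 Si, equivalent to 3/1 = 3.0000 mol SiO2.
M(SiO2) = 1×28.085 + 2×15.999 = 60.083 g/mol.
Mass of SiO2 per formula unit = 3.0000 × 60.083 = 180.249 g.
SiO2 wt% = 180.249 / 479.764 × 100 = 37.57%.

37.57 wt%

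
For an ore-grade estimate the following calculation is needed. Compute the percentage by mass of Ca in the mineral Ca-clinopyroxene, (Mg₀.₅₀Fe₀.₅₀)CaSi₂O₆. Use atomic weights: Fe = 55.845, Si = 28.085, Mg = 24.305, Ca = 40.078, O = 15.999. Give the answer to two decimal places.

Molar mass of (Mg₀.₅₀Fe₀.₅₀)CaSi₂O₆: 0.50*24.305 + 0.50*55.845 + 1*40.078 + 2*28.085 + 6*15.999 = 232.317 g/mol.
Mass of Ca per formula unit: 1 × 40.078 = 40.078 g.
Weight fraction Ca = 40.078 / 232.317 = 0.1725.

17.25 weight percent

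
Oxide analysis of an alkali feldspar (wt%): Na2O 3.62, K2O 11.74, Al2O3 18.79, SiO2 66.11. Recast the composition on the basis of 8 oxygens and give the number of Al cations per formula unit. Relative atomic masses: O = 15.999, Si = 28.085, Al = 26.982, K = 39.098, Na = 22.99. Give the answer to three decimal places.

1.004 Al apfu

3.62 wt% Na2O ÷ 61.979 g/mol = 0.05841 mol, giving 0.11682 Na and 0.05841 O.
11.74 wt% K2O ÷ 94.195 g/mol = 0.12464 mol, giving 0.24928 K and 0.12464 O.
18.79 wt% Al2O3 ÷ 101.961 g/mol = 0.18429 mol, giving 0.36858 Al and 0.55287 O.
66.11 wt% SiO2 ÷ 60.083 g/mol = 1.10031 mol, giving 1.10031 Si and 2.20062 O.
Oxygen sums to 2.93654; scaling by 8/2.93654 = 2.72429 puts the formula on 8 O.
Al: 0.36858 × 2.72429 = 1.004 atoms per formula unit.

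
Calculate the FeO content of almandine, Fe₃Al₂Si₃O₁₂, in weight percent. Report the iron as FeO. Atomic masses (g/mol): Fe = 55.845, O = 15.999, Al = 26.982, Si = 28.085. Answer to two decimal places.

Formula mass = 497.742 g/mol.
3 Fe → 3.0000 mol FeO per formula unit; M(FeO) = 71.844, so FeO mass = 215.532 g.
215.532/497.742 × 100 = 43.30 wt%.

43.30 wt%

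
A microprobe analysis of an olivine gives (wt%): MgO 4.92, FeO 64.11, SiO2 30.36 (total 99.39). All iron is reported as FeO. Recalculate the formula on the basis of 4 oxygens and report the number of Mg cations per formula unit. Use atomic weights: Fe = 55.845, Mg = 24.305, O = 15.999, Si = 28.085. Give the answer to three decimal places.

0.241 Mg apfu

4.92 wt% MgO ÷ 40.304 g/mol = 0.12207 mol, giving 0.12207 Mg and 0.12207 O.
64.11 wt% FeO ÷ 71.844 g/mol = 0.89235 mol, giving 0.89235 Fe and 0.89235 O.
30.36 wt% SiO2 ÷ 60.083 g/mol = 0.50530 mol, giving 0.50530 Si and 1.01060 O.
Oxygen sums to 2.02502; scaling by 4/2.02502 = 1.97529 puts the formula on 4 O.
Mg: 0.12207 × 1.97529 = 0.241 atoms per formula unit.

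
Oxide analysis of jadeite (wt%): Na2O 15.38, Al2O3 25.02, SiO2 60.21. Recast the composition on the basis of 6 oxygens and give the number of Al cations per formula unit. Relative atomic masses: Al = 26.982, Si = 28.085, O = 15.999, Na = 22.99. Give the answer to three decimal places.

Na2O (M=61.979): mol = 0.24815; Na = 0.49630, O = 0.24815.
Al2O3 (M=101.961): mol = 0.24539; Al = 0.49078, O = 0.73617.
SiO2 (M=60.083): mol = 1.00211; Si = 1.00211, O = 2.00422.
ΣO = 2.98854; factor = 6/ΣO = 2.00767.
Al apfu = 0.49078 × 2.00767 = 0.985.

0.985 Al apfu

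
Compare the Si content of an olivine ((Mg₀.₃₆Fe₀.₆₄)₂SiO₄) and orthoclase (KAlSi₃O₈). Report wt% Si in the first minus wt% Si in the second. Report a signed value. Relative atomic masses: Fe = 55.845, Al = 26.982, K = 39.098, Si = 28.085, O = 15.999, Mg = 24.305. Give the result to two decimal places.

Si in (Mg₀.₃₆Fe₀.₆₄)₂SiO₄: molar mass 181.062 g/mol; 1×28.085 = 28.085 g → 15.51 wt%.
Si in KAlSi₃O₈: molar mass 278.327 g/mol; 3×28.085 = 84.255 g → 30.27 wt%.
Difference = 15.51 − 30.27 = -14.76 percentage points.

-14.76 percentage points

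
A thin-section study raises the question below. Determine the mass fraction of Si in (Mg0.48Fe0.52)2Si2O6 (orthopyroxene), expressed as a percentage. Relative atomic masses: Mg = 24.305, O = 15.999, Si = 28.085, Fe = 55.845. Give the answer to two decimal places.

24.05 wt%

Formula mass = 0.96·24.305 + 1.04·55.845 + 2·28.085 + 6·15.999 = 233.576 g/mol, of which 56.170 g is Si.
So Si makes up 56.170/233.576 = 0.2405 of the mass, i.e. 24.05%.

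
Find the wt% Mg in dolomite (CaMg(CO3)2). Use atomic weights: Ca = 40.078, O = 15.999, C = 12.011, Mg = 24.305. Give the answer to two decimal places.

Molar mass of CaMg(CO3)2: 1×40.078 + 1×24.305 + 2×12.011 + 6×15.999 = 184.399 g/mol.
Mass of Mg per formula unit: 1 × 24.305 = 24.305 g.
Weight fraction Mg = 24.305 / 184.399 = 0.1318.

13.18 weight percent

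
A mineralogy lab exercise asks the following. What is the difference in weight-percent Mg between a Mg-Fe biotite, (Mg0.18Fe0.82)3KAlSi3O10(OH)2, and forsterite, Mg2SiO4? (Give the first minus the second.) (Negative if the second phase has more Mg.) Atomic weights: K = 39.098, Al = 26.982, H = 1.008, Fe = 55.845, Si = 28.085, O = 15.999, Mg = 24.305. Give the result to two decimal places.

Mg in (Mg0.18Fe0.82)3KAlSi3O10(OH)2: molar mass 494.842 g/mol; 0.54×24.305 = 13.125 g → 2.65 wt%.
Mg in Mg2SiO4: molar mass 140.691 g/mol; 2×24.305 = 48.610 g → 34.55 wt%.
Difference = 2.65 − 34.55 = -31.90 percentage points.

-31.90 percentage points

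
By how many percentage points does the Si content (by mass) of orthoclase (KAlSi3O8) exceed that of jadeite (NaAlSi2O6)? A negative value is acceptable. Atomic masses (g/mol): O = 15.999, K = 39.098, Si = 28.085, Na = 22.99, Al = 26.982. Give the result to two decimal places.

Si in KAlSi3O8: molar mass 278.327 g/mol; 3×28.085 = 84.255 g → 30.27 wt%.
Si in NaAlSi2O6: molar mass 202.136 g/mol; 2×28.085 = 56.170 g → 27.79 wt%.
Difference = 30.27 − 27.79 = 2.48 percentage points.

2.48 percentage points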